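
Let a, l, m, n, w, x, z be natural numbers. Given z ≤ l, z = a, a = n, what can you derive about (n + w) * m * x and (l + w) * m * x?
(n + w) * m * x ≤ (l + w) * m * x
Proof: Because z = a and a = n, z = n. Since z ≤ l, n ≤ l. Then n + w ≤ l + w. Then (n + w) * m ≤ (l + w) * m. Then (n + w) * m * x ≤ (l + w) * m * x.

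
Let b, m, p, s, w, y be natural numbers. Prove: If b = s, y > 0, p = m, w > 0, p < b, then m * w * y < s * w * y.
p = m and p < b, therefore m < b. Because b = s, m < s. Combining with w > 0, by multiplying by a positive, m * w < s * w. From y > 0, by multiplying by a positive, m * w * y < s * w * y.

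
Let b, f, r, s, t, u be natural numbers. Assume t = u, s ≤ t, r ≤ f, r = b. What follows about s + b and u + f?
s + b ≤ u + f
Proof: t = u and s ≤ t, so s ≤ u. r = b and r ≤ f, thus b ≤ f. Since s ≤ u, s + b ≤ u + f.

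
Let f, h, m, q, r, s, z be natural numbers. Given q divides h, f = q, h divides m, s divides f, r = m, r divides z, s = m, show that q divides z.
Since f = q and s divides f, s divides q. s = m, so m divides q. Since q divides h and h divides m, q divides m. m divides q, so m = q. Since r = m, r = q. Since r divides z, q divides z.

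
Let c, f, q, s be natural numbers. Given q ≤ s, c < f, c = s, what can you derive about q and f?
q < f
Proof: c = s and c < f, hence s < f. Since q ≤ s, q < f.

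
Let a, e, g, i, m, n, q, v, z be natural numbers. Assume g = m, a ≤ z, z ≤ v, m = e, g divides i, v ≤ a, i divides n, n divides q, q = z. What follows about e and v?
e divides v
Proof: From v ≤ a and a ≤ z, v ≤ z. z ≤ v, so z = v. g = m and g divides i, therefore m divides i. Since i divides n, m divides n. Since q = z and n divides q, n divides z. m divides n, so m divides z. m = e, so e divides z. z = v, so e divides v.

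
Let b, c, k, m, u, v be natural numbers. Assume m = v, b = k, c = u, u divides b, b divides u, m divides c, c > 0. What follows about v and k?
v ≤ k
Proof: u divides b and b divides u, so u = b. Since c = u, c = b. m divides c and c > 0, thus m ≤ c. c = b, so m ≤ b. From b = k, m ≤ k. From m = v, v ≤ k.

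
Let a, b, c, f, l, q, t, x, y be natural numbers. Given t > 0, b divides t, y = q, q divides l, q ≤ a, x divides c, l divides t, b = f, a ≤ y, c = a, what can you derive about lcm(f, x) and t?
lcm(f, x) ≤ t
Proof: Since b = f and b divides t, f divides t. c = a and x divides c, thus x divides a. Because y = q and a ≤ y, a ≤ q. From q ≤ a, q = a. q divides l and l divides t, hence q divides t. q = a, so a divides t. x divides a, so x divides t. Since f divides t, lcm(f, x) divides t. Since t > 0, lcm(f, x) ≤ t.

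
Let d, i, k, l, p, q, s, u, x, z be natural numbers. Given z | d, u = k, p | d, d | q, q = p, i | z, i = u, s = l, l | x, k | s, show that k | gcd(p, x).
Because q = p and d | q, d | p. p | d, so d = p. i = u and i | z, hence u | z. Because z | d, u | d. u = k, so k | d. Since d = p, k | p. s = l and k | s, hence k | l. l | x, so k | x. From k | p, k | gcd(p, x).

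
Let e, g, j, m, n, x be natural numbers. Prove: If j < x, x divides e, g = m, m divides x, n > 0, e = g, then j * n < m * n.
e = g and g = m, so e = m. Since x divides e, x divides m. m divides x, so x = m. Because j < x, j < m. Since n > 0, by multiplying by a positive, j * n < m * n.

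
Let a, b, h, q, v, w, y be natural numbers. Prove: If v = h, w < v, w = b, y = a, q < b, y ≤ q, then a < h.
y ≤ q and q < b, hence y < b. v = h and w < v, hence w < h. Since w = b, b < h. From y < b, y < h. y = a, so a < h.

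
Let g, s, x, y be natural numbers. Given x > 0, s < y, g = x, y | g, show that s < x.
g = x and y | g, hence y | x. x > 0, so y ≤ x. s < y, so s < x.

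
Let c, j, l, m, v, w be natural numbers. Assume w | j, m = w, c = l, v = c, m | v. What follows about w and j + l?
w | j + l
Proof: v = c and m | v, therefore m | c. Since m = w, w | c. Since c = l, w | l. w | j, so w | j + l.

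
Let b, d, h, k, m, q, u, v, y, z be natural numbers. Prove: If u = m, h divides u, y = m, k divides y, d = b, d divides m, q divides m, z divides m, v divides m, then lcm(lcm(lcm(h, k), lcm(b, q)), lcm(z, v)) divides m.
From u = m and h divides u, h divides m. Because y = m and k divides y, k divides m. h divides m, so lcm(h, k) divides m. Since d = b and d divides m, b divides m. Since q divides m, lcm(b, q) divides m. lcm(h, k) divides m, so lcm(lcm(h, k), lcm(b, q)) divides m. z divides m and v divides m, therefore lcm(z, v) divides m. Since lcm(lcm(h, k), lcm(b, q)) divides m, lcm(lcm(lcm(h, k), lcm(b, q)), lcm(z, v)) divides m.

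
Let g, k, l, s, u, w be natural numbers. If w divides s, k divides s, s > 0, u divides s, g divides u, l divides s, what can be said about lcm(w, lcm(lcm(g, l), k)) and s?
lcm(w, lcm(lcm(g, l), k)) ≤ s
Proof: g divides u and u divides s, therefore g divides s. l divides s, so lcm(g, l) divides s. k divides s, so lcm(lcm(g, l), k) divides s. w divides s, so lcm(w, lcm(lcm(g, l), k)) divides s. From s > 0, lcm(w, lcm(lcm(g, l), k)) ≤ s.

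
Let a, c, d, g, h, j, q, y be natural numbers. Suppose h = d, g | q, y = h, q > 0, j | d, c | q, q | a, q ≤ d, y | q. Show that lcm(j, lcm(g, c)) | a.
Because y = h and y | q, h | q. h = d, so d | q. Since q > 0, d ≤ q. q ≤ d, so d = q. j | d, so j | q. g | q and c | q, therefore lcm(g, c) | q. Since j | q, lcm(j, lcm(g, c)) | q. q | a, so lcm(j, lcm(g, c)) | a.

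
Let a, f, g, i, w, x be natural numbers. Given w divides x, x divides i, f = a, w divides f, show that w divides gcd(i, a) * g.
From w divides x and x divides i, w divides i. f = a and w divides f, therefore w divides a. w divides i, so w divides gcd(i, a). Then w divides gcd(i, a) * g.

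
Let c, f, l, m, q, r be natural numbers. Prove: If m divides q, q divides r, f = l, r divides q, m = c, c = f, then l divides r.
m = c and c = f, so m = f. Because f = l, m = l. From q divides r and r divides q, q = r. m divides q, so m divides r. Since m = l, l divides r.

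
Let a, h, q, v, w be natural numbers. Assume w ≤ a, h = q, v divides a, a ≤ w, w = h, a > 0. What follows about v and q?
v ≤ q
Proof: Since a ≤ w and w ≤ a, a = w. From w = h, a = h. From v divides a and a > 0, v ≤ a. a = h, so v ≤ h. h = q, so v ≤ q.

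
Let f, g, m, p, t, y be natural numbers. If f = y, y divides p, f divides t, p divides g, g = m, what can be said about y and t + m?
y divides t + m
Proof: f = y and f divides t, hence y divides t. g = m and p divides g, thus p divides m. Since y divides p, y divides m. Since y divides t, y divides t + m.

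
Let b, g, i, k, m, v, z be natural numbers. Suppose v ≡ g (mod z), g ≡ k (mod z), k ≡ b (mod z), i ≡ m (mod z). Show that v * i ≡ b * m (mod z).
v ≡ g (mod z) and g ≡ k (mod z), thus v ≡ k (mod z). k ≡ b (mod z), so v ≡ b (mod z). Combining with i ≡ m (mod z), by multiplying congruences, v * i ≡ b * m (mod z).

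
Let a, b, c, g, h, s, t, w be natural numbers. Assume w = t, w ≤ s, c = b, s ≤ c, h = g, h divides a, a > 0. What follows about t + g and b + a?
t + g ≤ b + a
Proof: w = t and w ≤ s, thus t ≤ s. c = b and s ≤ c, thus s ≤ b. Since t ≤ s, t ≤ b. h = g and h divides a, so g divides a. a > 0, so g ≤ a. Since t ≤ b, t + g ≤ b + a.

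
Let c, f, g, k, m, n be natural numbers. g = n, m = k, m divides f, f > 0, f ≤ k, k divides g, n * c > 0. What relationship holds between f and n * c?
f ≤ n * c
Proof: m divides f and f > 0, thus m ≤ f. From m = k, k ≤ f. f ≤ k, so k = f. k divides g, so f divides g. g = n, so f divides n. Then f divides n * c. From n * c > 0, f ≤ n * c.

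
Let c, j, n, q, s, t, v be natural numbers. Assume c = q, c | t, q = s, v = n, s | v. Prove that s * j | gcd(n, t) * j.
Because v = n and s | v, s | n. c = q and q = s, thus c = s. Because c | t, s | t. s | n, so s | gcd(n, t). Then s * j | gcd(n, t) * j.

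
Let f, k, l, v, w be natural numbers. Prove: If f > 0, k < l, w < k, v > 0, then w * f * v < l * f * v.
w < k and k < l, therefore w < l. f > 0, so w * f < l * f. v > 0, so w * f * v < l * f * v.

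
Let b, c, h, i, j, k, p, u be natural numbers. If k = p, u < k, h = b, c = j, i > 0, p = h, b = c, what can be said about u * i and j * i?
u * i < j * i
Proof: Since b = c and c = j, b = j. h = b, so h = j. k = p and u < k, hence u < p. p = h, so u < h. h = j, so u < j. From i > 0, by multiplying by a positive, u * i < j * i.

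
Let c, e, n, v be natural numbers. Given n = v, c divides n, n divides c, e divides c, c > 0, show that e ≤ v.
From c divides n and n divides c, c = n. n = v, so c = v. Because e divides c and c > 0, e ≤ c. Because c = v, e ≤ v.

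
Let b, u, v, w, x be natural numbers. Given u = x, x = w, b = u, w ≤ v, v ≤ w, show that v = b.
b = u and u = x, therefore b = x. x = w, so b = w. From w ≤ v and v ≤ w, w = v. b = w, so b = v. Then v = b.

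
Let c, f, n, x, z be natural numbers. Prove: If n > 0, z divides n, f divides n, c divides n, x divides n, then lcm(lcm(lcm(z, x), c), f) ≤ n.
From z divides n and x divides n, lcm(z, x) divides n. c divides n, so lcm(lcm(z, x), c) divides n. Since f divides n, lcm(lcm(lcm(z, x), c), f) divides n. Since n > 0, lcm(lcm(lcm(z, x), c), f) ≤ n.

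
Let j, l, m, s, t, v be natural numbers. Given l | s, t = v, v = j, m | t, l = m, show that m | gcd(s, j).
l = m and l | s, therefore m | s. t = v and v = j, therefore t = j. m | t, so m | j. Since m | s, m | gcd(s, j).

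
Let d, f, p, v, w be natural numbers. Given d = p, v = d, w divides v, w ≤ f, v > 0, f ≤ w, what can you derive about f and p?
f ≤ p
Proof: w ≤ f and f ≤ w, hence w = f. v = d and d = p, thus v = p. Because w divides v and v > 0, w ≤ v. v = p, so w ≤ p. w = f, so f ≤ p.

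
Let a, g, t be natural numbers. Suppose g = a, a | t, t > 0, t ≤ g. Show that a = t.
a | t and t > 0, hence a ≤ t. From g = a and t ≤ g, t ≤ a. Since a ≤ t, a = t.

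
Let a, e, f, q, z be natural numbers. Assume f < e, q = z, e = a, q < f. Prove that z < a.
q = z and q < f, therefore z < f. e = a and f < e, hence f < a. z < f, so z < a.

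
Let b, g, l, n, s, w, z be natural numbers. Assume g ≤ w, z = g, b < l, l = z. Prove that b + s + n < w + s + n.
l = z and z = g, so l = g. b < l, so b < g. g ≤ w, so b < w. Then b + s < w + s. Then b + s + n < w + s + n.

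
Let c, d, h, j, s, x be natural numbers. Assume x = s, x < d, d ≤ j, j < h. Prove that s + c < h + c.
Because x = s and x < d, s < d. d ≤ j, so s < j. j < h, so s < h. Then s + c < h + c.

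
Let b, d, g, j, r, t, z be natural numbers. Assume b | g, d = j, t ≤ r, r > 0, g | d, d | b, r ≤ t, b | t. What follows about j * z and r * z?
j * z ≤ r * z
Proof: b | g and g | d, so b | d. d | b, so b = d. From d = j, b = j. From t ≤ r and r ≤ t, t = r. b | t, so b | r. Since r > 0, b ≤ r. Since b = j, j ≤ r. Then j * z ≤ r * z.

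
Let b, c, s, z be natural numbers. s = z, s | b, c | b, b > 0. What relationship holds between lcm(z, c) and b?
lcm(z, c) ≤ b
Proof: s = z and s | b, therefore z | b. Since c | b, lcm(z, c) | b. Since b > 0, lcm(z, c) ≤ b.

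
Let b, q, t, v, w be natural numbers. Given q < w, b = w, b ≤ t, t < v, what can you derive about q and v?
q < v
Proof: b = w and b ≤ t, hence w ≤ t. Since t < v, w < v. q < w, so q < v.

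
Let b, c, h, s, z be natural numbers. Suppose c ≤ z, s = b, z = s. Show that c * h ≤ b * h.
From z = s and s = b, z = b. Since c ≤ z, c ≤ b. Then c * h ≤ b * h.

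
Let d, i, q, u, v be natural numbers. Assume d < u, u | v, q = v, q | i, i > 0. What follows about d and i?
d < i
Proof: Since q = v and q | i, v | i. Because u | v, u | i. Since i > 0, u ≤ i. d < u, so d < i.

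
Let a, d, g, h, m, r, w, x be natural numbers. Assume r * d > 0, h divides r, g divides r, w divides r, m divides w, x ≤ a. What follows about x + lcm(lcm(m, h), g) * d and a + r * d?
x + lcm(lcm(m, h), g) * d ≤ a + r * d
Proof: From m divides w and w divides r, m divides r. Since h divides r, lcm(m, h) divides r. Since g divides r, lcm(lcm(m, h), g) divides r. Then lcm(lcm(m, h), g) * d divides r * d. From r * d > 0, lcm(lcm(m, h), g) * d ≤ r * d. x ≤ a, so x + lcm(lcm(m, h), g) * d ≤ a + r * d.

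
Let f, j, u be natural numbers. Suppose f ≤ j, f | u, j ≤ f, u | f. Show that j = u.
Since j ≤ f and f ≤ j, j = f. Because f | u and u | f, f = u. Since j = f, j = u.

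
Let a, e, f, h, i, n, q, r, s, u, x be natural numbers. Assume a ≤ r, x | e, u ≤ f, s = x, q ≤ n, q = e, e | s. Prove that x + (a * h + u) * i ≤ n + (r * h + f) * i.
s = x and e | s, therefore e | x. x | e, so e = x. Since q = e, q = x. q ≤ n, so x ≤ n. a ≤ r, thus a * h ≤ r * h. u ≤ f, so a * h + u ≤ r * h + f. Then (a * h + u) * i ≤ (r * h + f) * i. Since x ≤ n, x + (a * h + u) * i ≤ n + (r * h + f) * i.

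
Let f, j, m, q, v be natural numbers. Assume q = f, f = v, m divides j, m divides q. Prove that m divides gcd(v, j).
Since q = f and f = v, q = v. Since m divides q, m divides v. Since m divides j, m divides gcd(v, j).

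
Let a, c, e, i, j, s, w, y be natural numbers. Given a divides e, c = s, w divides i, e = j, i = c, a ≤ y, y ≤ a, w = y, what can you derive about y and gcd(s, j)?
y divides gcd(s, j)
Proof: i = c and c = s, so i = s. w divides i, so w divides s. Since w = y, y divides s. a ≤ y and y ≤ a, hence a = y. a divides e, so y divides e. Because e = j, y divides j. Because y divides s, y divides gcd(s, j).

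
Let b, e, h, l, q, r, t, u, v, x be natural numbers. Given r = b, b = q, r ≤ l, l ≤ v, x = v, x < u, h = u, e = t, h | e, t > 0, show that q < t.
r = b and b = q, therefore r = q. r ≤ l, so q ≤ l. Because l ≤ v, q ≤ v. x = v and x < u, hence v < u. Since q ≤ v, q < u. e = t and h | e, hence h | t. h = u, so u | t. t > 0, so u ≤ t. q < u, so q < t.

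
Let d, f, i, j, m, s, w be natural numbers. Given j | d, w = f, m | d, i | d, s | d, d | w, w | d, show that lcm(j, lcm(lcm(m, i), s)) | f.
d | w and w | d, so d = w. Since w = f, d = f. m | d and i | d, thus lcm(m, i) | d. s | d, so lcm(lcm(m, i), s) | d. Since j | d, lcm(j, lcm(lcm(m, i), s)) | d. d = f, so lcm(j, lcm(lcm(m, i), s)) | f.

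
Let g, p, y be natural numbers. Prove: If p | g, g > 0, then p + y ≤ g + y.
From p | g and g > 0, p ≤ g. Then p + y ≤ g + y.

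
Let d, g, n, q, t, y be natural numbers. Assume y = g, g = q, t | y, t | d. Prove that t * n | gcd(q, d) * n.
From y = g and g = q, y = q. Since t | y, t | q. From t | d, t | gcd(q, d). Then t * n | gcd(q, d) * n.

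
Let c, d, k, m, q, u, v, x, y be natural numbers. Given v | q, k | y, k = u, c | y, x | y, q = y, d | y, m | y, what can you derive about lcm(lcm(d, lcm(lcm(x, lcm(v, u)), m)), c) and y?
lcm(lcm(d, lcm(lcm(x, lcm(v, u)), m)), c) | y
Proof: q = y and v | q, thus v | y. From k = u and k | y, u | y. v | y, so lcm(v, u) | y. x | y, so lcm(x, lcm(v, u)) | y. m | y, so lcm(lcm(x, lcm(v, u)), m) | y. Because d | y, lcm(d, lcm(lcm(x, lcm(v, u)), m)) | y. From c | y, lcm(lcm(d, lcm(lcm(x, lcm(v, u)), m)), c) | y.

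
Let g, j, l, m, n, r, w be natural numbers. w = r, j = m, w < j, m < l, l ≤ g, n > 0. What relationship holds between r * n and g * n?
r * n < g * n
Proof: From j = m and w < j, w < m. Since w = r, r < m. From m < l and l ≤ g, m < g. Since r < m, r < g. n > 0, so r * n < g * n.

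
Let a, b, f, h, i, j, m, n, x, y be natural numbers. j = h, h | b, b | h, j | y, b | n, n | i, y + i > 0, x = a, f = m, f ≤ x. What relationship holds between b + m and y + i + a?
b + m ≤ y + i + a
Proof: Because h | b and b | h, h = b. j = h, so j = b. Since j | y, b | y. From b | n and n | i, b | i. b | y, so b | y + i. Since y + i > 0, b ≤ y + i. Since f = m and f ≤ x, m ≤ x. Since x = a, m ≤ a. Since b ≤ y + i, b + m ≤ y + i + a.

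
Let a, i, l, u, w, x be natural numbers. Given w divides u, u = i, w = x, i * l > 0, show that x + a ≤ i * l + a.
w = x and w divides u, thus x divides u. u = i, so x divides i. Then x divides i * l. i * l > 0, so x ≤ i * l. Then x + a ≤ i * l + a.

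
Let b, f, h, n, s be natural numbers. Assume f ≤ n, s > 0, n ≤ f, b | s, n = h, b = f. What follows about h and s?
h ≤ s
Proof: f ≤ n and n ≤ f, so f = n. Since n = h, f = h. From b = f and b | s, f | s. s > 0, so f ≤ s. Since f = h, h ≤ s.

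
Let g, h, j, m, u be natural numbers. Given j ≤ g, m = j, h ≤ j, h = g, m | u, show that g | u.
h = g and h ≤ j, thus g ≤ j. j ≤ g, so j = g. Since m = j and m | u, j | u. From j = g, g | u.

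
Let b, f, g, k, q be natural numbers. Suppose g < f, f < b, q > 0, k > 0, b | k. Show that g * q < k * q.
From g < f and f < b, g < b. Because b | k and k > 0, b ≤ k. g < b, so g < k. Since q > 0, g * q < k * q.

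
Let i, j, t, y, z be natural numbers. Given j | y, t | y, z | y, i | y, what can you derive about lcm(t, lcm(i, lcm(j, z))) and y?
lcm(t, lcm(i, lcm(j, z))) | y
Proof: From j | y and z | y, lcm(j, z) | y. Since i | y, lcm(i, lcm(j, z)) | y. t | y, so lcm(t, lcm(i, lcm(j, z))) | y.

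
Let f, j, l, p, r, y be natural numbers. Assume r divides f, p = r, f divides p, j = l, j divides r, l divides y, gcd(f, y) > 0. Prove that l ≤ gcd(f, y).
Because p = r and f divides p, f divides r. r divides f, so r = f. From j = l and j divides r, l divides r. Since r = f, l divides f. From l divides y, l divides gcd(f, y). Since gcd(f, y) > 0, l ≤ gcd(f, y).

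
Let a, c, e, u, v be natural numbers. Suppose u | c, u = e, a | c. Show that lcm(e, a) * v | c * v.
u = e and u | c, therefore e | c. Since a | c, lcm(e, a) | c. Then lcm(e, a) * v | c * v.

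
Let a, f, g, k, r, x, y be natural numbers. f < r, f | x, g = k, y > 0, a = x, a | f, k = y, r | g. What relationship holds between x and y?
x < y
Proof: Because a = x and a | f, x | f. Because f | x, f = x. g = k and k = y, therefore g = y. r | g, so r | y. y > 0, so r ≤ y. Because f < r, f < y. Since f = x, x < y.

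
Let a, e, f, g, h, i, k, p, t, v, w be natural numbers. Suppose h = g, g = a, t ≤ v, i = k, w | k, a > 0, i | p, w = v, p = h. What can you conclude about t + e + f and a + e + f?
t + e + f ≤ a + e + f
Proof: p = h and h = g, thus p = g. Because i = k and i | p, k | p. w | k, so w | p. Since p = g, w | g. Since w = v, v | g. g = a, so v | a. Since a > 0, v ≤ a. Since t ≤ v, t ≤ a. Then t + e ≤ a + e. Then t + e + f ≤ a + e + f.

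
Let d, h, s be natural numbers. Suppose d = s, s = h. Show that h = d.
From d = s and s = h, d = h. Then h = d.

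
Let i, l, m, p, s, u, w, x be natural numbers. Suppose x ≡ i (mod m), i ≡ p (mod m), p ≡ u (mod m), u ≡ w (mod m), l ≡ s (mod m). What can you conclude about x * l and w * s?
x * l ≡ w * s (mod m)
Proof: x ≡ i (mod m) and i ≡ p (mod m), thus x ≡ p (mod m). Since p ≡ u (mod m), x ≡ u (mod m). u ≡ w (mod m), so x ≡ w (mod m). From l ≡ s (mod m), by multiplying congruences, x * l ≡ w * s (mod m).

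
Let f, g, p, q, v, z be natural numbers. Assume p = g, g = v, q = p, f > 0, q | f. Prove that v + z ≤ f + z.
q = p and p = g, therefore q = g. Since q | f, g | f. Since f > 0, g ≤ f. g = v, so v ≤ f. Then v + z ≤ f + z.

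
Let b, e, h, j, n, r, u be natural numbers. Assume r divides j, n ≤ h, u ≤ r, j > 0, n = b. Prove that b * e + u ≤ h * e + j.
From n = b and n ≤ h, b ≤ h. By multiplying by a non-negative, b * e ≤ h * e. r divides j and j > 0, thus r ≤ j. Since u ≤ r, u ≤ j. Since b * e ≤ h * e, b * e + u ≤ h * e + j.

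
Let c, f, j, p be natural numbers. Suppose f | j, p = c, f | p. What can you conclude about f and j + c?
f | j + c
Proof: Since p = c and f | p, f | c. f | j, so f | j + c.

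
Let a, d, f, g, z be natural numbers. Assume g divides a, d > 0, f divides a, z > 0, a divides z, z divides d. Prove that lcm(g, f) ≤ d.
Because g divides a and f divides a, lcm(g, f) divides a. a divides z, so lcm(g, f) divides z. Since z > 0, lcm(g, f) ≤ z. z divides d and d > 0, so z ≤ d. Since lcm(g, f) ≤ z, lcm(g, f) ≤ d.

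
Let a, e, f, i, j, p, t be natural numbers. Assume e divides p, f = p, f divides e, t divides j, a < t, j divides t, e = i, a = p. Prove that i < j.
Because f = p and f divides e, p divides e. From e divides p, p = e. Since a = p, a = e. e = i, so a = i. t divides j and j divides t, therefore t = j. Since a < t, a < j. a = i, so i < j.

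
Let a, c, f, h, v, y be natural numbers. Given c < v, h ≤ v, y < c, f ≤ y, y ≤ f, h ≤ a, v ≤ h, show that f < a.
Because y ≤ f and f ≤ y, y = f. From y < c and c < v, y < v. y = f, so f < v. h ≤ v and v ≤ h, so h = v. h ≤ a, so v ≤ a. f < v, so f < a.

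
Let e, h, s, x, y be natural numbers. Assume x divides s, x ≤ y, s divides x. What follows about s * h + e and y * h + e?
s * h + e ≤ y * h + e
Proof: x divides s and s divides x, thus x = s. x ≤ y, so s ≤ y. By multiplying by a non-negative, s * h ≤ y * h. Then s * h + e ≤ y * h + e.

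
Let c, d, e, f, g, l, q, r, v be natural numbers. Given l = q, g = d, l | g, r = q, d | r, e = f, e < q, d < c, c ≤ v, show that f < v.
g = d and l | g, so l | d. Because l = q, q | d. r = q and d | r, so d | q. Since q | d, q = d. From e = f and e < q, f < q. Because q = d, f < d. d < c and c ≤ v, therefore d < v. Since f < d, f < v.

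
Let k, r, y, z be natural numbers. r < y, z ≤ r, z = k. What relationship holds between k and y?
k < y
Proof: z ≤ r and r < y, so z < y. Since z = k, k < y.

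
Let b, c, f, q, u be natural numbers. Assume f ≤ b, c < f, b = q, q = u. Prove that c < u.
b = q and q = u, hence b = u. c < f and f ≤ b, therefore c < b. b = u, so c < u.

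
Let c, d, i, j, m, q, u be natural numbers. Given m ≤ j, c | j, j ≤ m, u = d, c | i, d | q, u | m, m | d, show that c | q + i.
From u = d and u | m, d | m. Since m | d, m = d. Because j ≤ m and m ≤ j, j = m. c | j, so c | m. m = d, so c | d. d | q, so c | q. c | i, so c | q + i.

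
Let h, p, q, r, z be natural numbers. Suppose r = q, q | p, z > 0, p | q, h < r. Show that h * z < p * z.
From q | p and p | q, q = p. r = q and h < r, therefore h < q. From q = p, h < p. Since z > 0, h * z < p * z.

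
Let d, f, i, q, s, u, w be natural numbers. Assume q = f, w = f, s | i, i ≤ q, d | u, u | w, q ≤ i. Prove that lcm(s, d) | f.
Since i ≤ q and q ≤ i, i = q. From q = f, i = f. Since s | i, s | f. w = f and u | w, hence u | f. d | u, so d | f. Since s | f, lcm(s, d) | f.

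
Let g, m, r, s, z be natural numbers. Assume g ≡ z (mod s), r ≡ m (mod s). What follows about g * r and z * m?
g * r ≡ z * m (mod s)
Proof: Because g ≡ z (mod s) and r ≡ m (mod s), by multiplying congruences, g * r ≡ z * m (mod s).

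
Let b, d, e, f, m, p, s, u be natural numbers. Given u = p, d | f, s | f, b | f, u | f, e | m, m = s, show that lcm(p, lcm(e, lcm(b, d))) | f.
Since u = p and u | f, p | f. m = s and e | m, hence e | s. s | f, so e | f. Since b | f and d | f, lcm(b, d) | f. Since e | f, lcm(e, lcm(b, d)) | f. p | f, so lcm(p, lcm(e, lcm(b, d))) | f.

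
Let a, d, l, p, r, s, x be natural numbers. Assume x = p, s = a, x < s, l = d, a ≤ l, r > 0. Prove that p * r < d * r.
s = a and x < s, so x < a. l = d and a ≤ l, therefore a ≤ d. x < a, so x < d. Because x = p, p < d. Combined with r > 0, by multiplying by a positive, p * r < d * r.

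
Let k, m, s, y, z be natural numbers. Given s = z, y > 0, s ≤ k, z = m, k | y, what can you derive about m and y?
m ≤ y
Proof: Since s = z and s ≤ k, z ≤ k. Since z = m, m ≤ k. k | y and y > 0, so k ≤ y. Since m ≤ k, m ≤ y.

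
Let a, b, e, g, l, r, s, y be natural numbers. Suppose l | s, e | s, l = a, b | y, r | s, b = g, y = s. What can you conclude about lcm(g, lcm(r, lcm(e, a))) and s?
lcm(g, lcm(r, lcm(e, a))) | s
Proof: y = s and b | y, so b | s. b = g, so g | s. From l = a and l | s, a | s. Because e | s, lcm(e, a) | s. Because r | s, lcm(r, lcm(e, a)) | s. Since g | s, lcm(g, lcm(r, lcm(e, a))) | s.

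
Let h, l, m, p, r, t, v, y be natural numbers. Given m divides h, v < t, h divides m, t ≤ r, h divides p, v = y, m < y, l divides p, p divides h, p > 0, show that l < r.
Since p divides h and h divides p, p = h. l divides p and p > 0, so l ≤ p. Since p = h, l ≤ h. Because m divides h and h divides m, m = h. m < y, so h < y. v = y and v < t, hence y < t. Since h < y, h < t. Since t ≤ r, h < r. l ≤ h, so l < r.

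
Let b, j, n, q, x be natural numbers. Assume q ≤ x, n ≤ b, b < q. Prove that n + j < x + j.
n ≤ b and b < q, thus n < q. Since q ≤ x, n < x. Then n + j < x + j.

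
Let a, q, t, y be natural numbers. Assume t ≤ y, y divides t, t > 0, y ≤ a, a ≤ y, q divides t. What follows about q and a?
q ≤ a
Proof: y divides t and t > 0, thus y ≤ t. Since t ≤ y, t = y. y ≤ a and a ≤ y, hence y = a. Because t = y, t = a. q divides t and t > 0, therefore q ≤ t. Since t = a, q ≤ a.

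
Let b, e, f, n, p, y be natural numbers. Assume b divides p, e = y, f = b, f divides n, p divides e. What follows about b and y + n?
b divides y + n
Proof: b divides p and p divides e, thus b divides e. e = y, so b divides y. Because f = b and f divides n, b divides n. Since b divides y, b divides y + n.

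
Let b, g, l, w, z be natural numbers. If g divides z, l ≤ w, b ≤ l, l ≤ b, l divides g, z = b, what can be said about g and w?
g ≤ w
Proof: Since b ≤ l and l ≤ b, b = l. z = b, so z = l. Because g divides z, g divides l. l divides g, so l = g. l ≤ w, so g ≤ w.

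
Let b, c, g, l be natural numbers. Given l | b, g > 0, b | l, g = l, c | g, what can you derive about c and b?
c ≤ b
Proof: l | b and b | l, hence l = b. g = l, so g = b. c | g and g > 0, therefore c ≤ g. g = b, so c ≤ b.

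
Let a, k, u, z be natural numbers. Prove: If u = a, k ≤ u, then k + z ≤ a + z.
u = a and k ≤ u, thus k ≤ a. Then k + z ≤ a + z.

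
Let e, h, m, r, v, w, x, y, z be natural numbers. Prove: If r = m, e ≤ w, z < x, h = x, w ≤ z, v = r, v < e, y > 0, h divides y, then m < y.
v = r and r = m, hence v = m. v < e and e ≤ w, so v < w. From w ≤ z and z < x, w < x. Since v < w, v < x. Since h = x and h divides y, x divides y. y > 0, so x ≤ y. v < x, so v < y. Because v = m, m < y.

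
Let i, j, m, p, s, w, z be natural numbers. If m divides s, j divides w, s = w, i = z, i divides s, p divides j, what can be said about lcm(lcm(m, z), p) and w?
lcm(lcm(m, z), p) divides w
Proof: Because i = z and i divides s, z divides s. Because m divides s, lcm(m, z) divides s. s = w, so lcm(m, z) divides w. p divides j and j divides w, so p divides w. Since lcm(m, z) divides w, lcm(lcm(m, z), p) divides w.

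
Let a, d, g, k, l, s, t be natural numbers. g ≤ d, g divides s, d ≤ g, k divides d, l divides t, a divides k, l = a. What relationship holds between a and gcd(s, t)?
a divides gcd(s, t)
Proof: d ≤ g and g ≤ d, therefore d = g. Since k divides d, k divides g. a divides k, so a divides g. g divides s, so a divides s. l = a and l divides t, so a divides t. a divides s, so a divides gcd(s, t).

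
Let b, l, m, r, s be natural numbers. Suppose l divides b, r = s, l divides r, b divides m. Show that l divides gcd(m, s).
From l divides b and b divides m, l divides m. r = s and l divides r, thus l divides s. l divides m, so l divides gcd(m, s).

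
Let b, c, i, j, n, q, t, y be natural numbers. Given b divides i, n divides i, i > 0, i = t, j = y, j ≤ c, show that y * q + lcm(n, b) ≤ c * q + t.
j = y and j ≤ c, therefore y ≤ c. By multiplying by a non-negative, y * q ≤ c * q. n divides i and b divides i, thus lcm(n, b) divides i. i > 0, so lcm(n, b) ≤ i. i = t, so lcm(n, b) ≤ t. Since y * q ≤ c * q, y * q + lcm(n, b) ≤ c * q + t.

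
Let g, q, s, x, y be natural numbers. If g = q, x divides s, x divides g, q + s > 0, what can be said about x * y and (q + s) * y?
x * y ≤ (q + s) * y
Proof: Since g = q and x divides g, x divides q. x divides s, so x divides q + s. Since q + s > 0, x ≤ q + s. By multiplying by a non-negative, x * y ≤ (q + s) * y.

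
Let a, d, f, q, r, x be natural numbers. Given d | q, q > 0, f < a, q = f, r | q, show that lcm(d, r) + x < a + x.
d | q and r | q, so lcm(d, r) | q. Since q > 0, lcm(d, r) ≤ q. Because q = f, lcm(d, r) ≤ f. Since f < a, lcm(d, r) < a. Then lcm(d, r) + x < a + x.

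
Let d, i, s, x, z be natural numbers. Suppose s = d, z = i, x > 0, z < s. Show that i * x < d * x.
From z = i and z < s, i < s. s = d, so i < d. Because x > 0, i * x < d * x.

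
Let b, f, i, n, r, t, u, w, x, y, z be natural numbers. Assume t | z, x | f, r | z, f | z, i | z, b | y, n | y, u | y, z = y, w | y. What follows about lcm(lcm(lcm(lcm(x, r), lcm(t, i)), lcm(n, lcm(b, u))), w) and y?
lcm(lcm(lcm(lcm(x, r), lcm(t, i)), lcm(n, lcm(b, u))), w) | y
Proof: x | f and f | z, hence x | z. Since r | z, lcm(x, r) | z. t | z and i | z, thus lcm(t, i) | z. lcm(x, r) | z, so lcm(lcm(x, r), lcm(t, i)) | z. z = y, so lcm(lcm(x, r), lcm(t, i)) | y. b | y and u | y, so lcm(b, u) | y. n | y, so lcm(n, lcm(b, u)) | y. lcm(lcm(x, r), lcm(t, i)) | y, so lcm(lcm(lcm(x, r), lcm(t, i)), lcm(n, lcm(b, u))) | y. From w | y, lcm(lcm(lcm(lcm(x, r), lcm(t, i)), lcm(n, lcm(b, u))), w) | y.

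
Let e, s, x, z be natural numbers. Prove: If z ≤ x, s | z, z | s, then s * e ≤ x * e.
From z | s and s | z, z = s. From z ≤ x, s ≤ x. Then s * e ≤ x * e.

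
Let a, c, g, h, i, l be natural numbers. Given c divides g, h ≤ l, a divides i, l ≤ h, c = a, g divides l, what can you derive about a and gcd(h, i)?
a divides gcd(h, i)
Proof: From l ≤ h and h ≤ l, l = h. Because c = a and c divides g, a divides g. g divides l, so a divides l. Since l = h, a divides h. Since a divides i, a divides gcd(h, i).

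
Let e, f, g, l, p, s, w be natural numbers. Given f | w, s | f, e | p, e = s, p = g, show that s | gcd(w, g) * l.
Since s | f and f | w, s | w. p = g and e | p, therefore e | g. Since e = s, s | g. s | w, so s | gcd(w, g). Then s | gcd(w, g) * l.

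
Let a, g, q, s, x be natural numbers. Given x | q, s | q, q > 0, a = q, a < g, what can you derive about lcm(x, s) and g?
lcm(x, s) < g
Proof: x | q and s | q, therefore lcm(x, s) | q. Since q > 0, lcm(x, s) ≤ q. a = q and a < g, hence q < g. Since lcm(x, s) ≤ q, lcm(x, s) < g.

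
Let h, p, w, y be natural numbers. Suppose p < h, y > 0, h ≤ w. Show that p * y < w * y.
p < h and h ≤ w, so p < w. Since y > 0, p * y < w * y.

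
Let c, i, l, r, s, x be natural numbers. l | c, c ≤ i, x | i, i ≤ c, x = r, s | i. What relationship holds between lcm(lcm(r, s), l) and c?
lcm(lcm(r, s), l) | c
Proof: Since i ≤ c and c ≤ i, i = c. x = r and x | i, therefore r | i. Since s | i, lcm(r, s) | i. Since i = c, lcm(r, s) | c. Since l | c, lcm(lcm(r, s), l) | c.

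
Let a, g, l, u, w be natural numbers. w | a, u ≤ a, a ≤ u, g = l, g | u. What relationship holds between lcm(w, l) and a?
lcm(w, l) | a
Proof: From u ≤ a and a ≤ u, u = a. Because g = l and g | u, l | u. Since u = a, l | a. Since w | a, lcm(w, l) | a.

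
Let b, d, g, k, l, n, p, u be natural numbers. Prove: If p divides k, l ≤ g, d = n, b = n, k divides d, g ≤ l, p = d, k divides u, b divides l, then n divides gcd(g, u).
From l ≤ g and g ≤ l, l = g. From b = n and b divides l, n divides l. Since l = g, n divides g. Because p = d and p divides k, d divides k. Because k divides d, k = d. Since d = n, k = n. k divides u, so n divides u. n divides g, so n divides gcd(g, u).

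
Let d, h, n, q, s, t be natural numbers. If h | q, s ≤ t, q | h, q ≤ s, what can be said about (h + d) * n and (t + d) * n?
(h + d) * n ≤ (t + d) * n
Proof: q | h and h | q, therefore q = h. Since q ≤ s, h ≤ s. Since s ≤ t, h ≤ t. Then h + d ≤ t + d. Then (h + d) * n ≤ (t + d) * n.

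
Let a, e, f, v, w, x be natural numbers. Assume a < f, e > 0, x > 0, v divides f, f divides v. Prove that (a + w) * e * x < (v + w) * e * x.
f divides v and v divides f, hence f = v. a < f, so a < v. Then a + w < v + w. Because e > 0, by multiplying by a positive, (a + w) * e < (v + w) * e. Because x > 0, by multiplying by a positive, (a + w) * e * x < (v + w) * e * x.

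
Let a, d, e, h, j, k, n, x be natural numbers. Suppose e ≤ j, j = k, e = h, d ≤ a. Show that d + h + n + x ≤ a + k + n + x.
j = k and e ≤ j, therefore e ≤ k. Since e = h, h ≤ k. Then h + n ≤ k + n. d ≤ a, so d + h + n ≤ a + k + n. Then d + h + n + x ≤ a + k + n + x.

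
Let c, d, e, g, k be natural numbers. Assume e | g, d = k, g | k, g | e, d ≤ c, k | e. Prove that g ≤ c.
e | g and g | e, so e = g. k | e, so k | g. g | k, so k = g. Since d = k, d = g. Since d ≤ c, g ≤ c.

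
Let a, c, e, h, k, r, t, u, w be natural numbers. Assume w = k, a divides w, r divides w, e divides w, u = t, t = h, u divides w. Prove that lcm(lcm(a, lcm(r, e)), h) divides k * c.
Because r divides w and e divides w, lcm(r, e) divides w. Since a divides w, lcm(a, lcm(r, e)) divides w. u = t and t = h, therefore u = h. u divides w, so h divides w. From lcm(a, lcm(r, e)) divides w, lcm(lcm(a, lcm(r, e)), h) divides w. Since w = k, lcm(lcm(a, lcm(r, e)), h) divides k. Then lcm(lcm(a, lcm(r, e)), h) divides k * c.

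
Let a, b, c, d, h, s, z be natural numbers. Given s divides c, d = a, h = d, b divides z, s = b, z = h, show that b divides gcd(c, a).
s = b and s divides c, therefore b divides c. Because z = h and h = d, z = d. Since d = a, z = a. b divides z, so b divides a. Since b divides c, b divides gcd(c, a).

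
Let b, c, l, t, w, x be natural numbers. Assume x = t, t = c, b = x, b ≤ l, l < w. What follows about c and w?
c < w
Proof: x = t and t = c, therefore x = c. From b = x and b ≤ l, x ≤ l. Since l < w, x < w. Since x = c, c < w.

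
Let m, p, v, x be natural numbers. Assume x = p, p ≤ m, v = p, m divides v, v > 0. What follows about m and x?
m = x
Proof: m divides v and v > 0, hence m ≤ v. From v = p, m ≤ p. p ≤ m, so p = m. Since x = p, x = m. Then m = x.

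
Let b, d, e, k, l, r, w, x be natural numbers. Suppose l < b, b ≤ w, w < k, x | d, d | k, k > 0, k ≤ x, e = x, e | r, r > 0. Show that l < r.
l < b and b ≤ w, therefore l < w. w < k, so l < k. x | d and d | k, hence x | k. Because k > 0, x ≤ k. k ≤ x, so x = k. e = x and e | r, hence x | r. Since x = k, k | r. r > 0, so k ≤ r. Because l < k, l < r.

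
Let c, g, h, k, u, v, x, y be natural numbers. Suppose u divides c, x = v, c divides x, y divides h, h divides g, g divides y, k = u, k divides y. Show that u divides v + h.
x = v and c divides x, so c divides v. Because u divides c, u divides v. h divides g and g divides y, hence h divides y. Since y divides h, y = h. k = u and k divides y, so u divides y. Since y = h, u divides h. Since u divides v, u divides v + h.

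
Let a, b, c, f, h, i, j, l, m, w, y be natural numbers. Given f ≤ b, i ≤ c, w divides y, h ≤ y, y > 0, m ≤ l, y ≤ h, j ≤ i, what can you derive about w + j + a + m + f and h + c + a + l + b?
w + j + a + m + f ≤ h + c + a + l + b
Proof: From y ≤ h and h ≤ y, y = h. From w divides y and y > 0, w ≤ y. y = h, so w ≤ h. From j ≤ i and i ≤ c, j ≤ c. Since w ≤ h, w + j ≤ h + c. Then w + j + a ≤ h + c + a. m ≤ l and f ≤ b, thus m + f ≤ l + b. w + j + a ≤ h + c + a, so w + j + a + m + f ≤ h + c + a + l + b.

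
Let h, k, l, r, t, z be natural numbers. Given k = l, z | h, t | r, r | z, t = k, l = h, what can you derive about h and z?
h = z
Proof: Since k = l and l = h, k = h. t | r and r | z, therefore t | z. Since t = k, k | z. Since k = h, h | z. Since z | h, h = z.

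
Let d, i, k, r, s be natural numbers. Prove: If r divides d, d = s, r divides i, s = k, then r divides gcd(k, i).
d = s and s = k, thus d = k. Since r divides d, r divides k. From r divides i, r divides gcd(k, i).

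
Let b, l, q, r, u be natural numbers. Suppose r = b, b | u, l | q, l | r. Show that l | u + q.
r = b and l | r, so l | b. Since b | u, l | u. Because l | q, l | u + q.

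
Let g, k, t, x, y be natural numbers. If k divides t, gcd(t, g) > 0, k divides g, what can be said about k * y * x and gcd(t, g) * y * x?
k * y * x ≤ gcd(t, g) * y * x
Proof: k divides t and k divides g, so k divides gcd(t, g). From gcd(t, g) > 0, k ≤ gcd(t, g). By multiplying by a non-negative, k * y ≤ gcd(t, g) * y. By multiplying by a non-negative, k * y * x ≤ gcd(t, g) * y * x.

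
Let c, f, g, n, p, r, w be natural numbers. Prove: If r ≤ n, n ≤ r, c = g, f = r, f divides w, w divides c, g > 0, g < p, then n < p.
From r ≤ n and n ≤ r, r = n. From f = r and f divides w, r divides w. Since w divides c, r divides c. Because c = g, r divides g. g > 0, so r ≤ g. Since g < p, r < p. Since r = n, n < p.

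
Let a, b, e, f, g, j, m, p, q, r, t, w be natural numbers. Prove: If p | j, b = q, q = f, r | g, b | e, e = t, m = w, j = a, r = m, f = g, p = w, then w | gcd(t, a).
Because r = m and r | g, m | g. m = w, so w | g. b = q and q = f, therefore b = f. f = g, so b = g. b | e, so g | e. Since w | g, w | e. Since e = t, w | t. Because j = a and p | j, p | a. p = w, so w | a. w | t, so w | gcd(t, a).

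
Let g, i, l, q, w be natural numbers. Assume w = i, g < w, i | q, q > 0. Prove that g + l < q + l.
Since w = i and g < w, g < i. i | q and q > 0, therefore i ≤ q. g < i, so g < q. Then g + l < q + l.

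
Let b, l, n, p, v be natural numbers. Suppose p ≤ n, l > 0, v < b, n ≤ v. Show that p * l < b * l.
n ≤ v and v < b, thus n < b. p ≤ n, so p < b. Combined with l > 0, by multiplying by a positive, p * l < b * l.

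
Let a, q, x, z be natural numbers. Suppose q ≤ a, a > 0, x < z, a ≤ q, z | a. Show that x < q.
From a ≤ q and q ≤ a, a = q. Because z | a and a > 0, z ≤ a. Since a = q, z ≤ q. Since x < z, x < q.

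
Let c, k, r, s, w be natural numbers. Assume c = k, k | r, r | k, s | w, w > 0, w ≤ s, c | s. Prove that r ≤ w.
From k | r and r | k, k = r. Since c = k, c = r. Since s | w and w > 0, s ≤ w. w ≤ s, so s = w. Since c | s, c | w. w > 0, so c ≤ w. c = r, so r ≤ w.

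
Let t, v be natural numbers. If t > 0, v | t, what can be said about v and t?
v ≤ t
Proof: v | t and t > 0. By divisors are at most what they divide, v ≤ t.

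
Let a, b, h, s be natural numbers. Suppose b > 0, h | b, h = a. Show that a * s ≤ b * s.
h | b and b > 0, so h ≤ b. h = a, so a ≤ b. Then a * s ≤ b * s.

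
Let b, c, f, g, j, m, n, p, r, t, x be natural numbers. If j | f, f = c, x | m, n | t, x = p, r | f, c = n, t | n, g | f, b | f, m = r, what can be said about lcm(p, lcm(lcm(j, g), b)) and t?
lcm(p, lcm(lcm(j, g), b)) | t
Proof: f = c and c = n, hence f = n. n | t and t | n, hence n = t. Because f = n, f = t. m = r and x | m, therefore x | r. r | f, so x | f. Since x = p, p | f. j | f and g | f, hence lcm(j, g) | f. b | f, so lcm(lcm(j, g), b) | f. p | f, so lcm(p, lcm(lcm(j, g), b)) | f. f = t, so lcm(p, lcm(lcm(j, g), b)) | t.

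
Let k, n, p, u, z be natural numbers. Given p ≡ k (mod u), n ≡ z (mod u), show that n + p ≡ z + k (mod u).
Because n ≡ z (mod u) and p ≡ k (mod u), by adding congruences, n + p ≡ z + k (mod u).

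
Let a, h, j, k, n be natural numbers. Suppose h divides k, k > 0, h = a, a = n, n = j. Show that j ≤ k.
a = n and n = j, hence a = j. Since h = a and h divides k, a divides k. k > 0, so a ≤ k. Since a = j, j ≤ k.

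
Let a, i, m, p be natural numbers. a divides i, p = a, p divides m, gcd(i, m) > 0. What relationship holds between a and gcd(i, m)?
a ≤ gcd(i, m)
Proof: Because p = a and p divides m, a divides m. a divides i, so a divides gcd(i, m). gcd(i, m) > 0, so a ≤ gcd(i, m).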